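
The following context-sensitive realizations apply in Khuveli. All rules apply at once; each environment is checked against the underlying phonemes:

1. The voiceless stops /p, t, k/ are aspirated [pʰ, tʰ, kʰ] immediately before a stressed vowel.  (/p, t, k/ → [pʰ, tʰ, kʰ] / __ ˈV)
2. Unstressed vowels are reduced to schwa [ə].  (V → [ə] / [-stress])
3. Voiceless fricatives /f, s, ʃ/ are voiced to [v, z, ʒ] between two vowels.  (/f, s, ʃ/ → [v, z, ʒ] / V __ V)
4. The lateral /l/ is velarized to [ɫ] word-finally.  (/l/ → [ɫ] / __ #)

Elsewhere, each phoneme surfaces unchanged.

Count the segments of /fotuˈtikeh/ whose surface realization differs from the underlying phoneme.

Segments that undergo a rule: /o/ → [ə] (rule 2); /u/ → [ə] (rule 2); /t/ → [tʰ] (rule 1); /e/ → [ə] (rule 2).
All other segments surface unchanged.

4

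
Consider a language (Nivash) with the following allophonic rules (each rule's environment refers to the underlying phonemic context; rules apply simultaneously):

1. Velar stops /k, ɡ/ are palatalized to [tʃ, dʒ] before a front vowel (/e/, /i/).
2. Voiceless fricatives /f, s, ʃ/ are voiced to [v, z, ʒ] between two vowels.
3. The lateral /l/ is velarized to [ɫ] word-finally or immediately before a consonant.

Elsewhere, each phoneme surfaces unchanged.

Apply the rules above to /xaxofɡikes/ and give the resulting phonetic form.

/f/ — between /o/ and /ɡ/; rule 2 does not apply here → [f].
Rule 1 applies to /ɡ/ (between /f/ and /i/: before a front vowel) → [dʒ].
/k/ (between /i/ and /e/): before a front vowel, so rule 1 applies → [tʃ].
/s/ (word-final) fails the environment for rule 2, so it stays [s].

[xaxofdʒitʃes]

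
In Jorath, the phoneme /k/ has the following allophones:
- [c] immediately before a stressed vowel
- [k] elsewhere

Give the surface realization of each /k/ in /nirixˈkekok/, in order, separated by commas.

Occurrence 1 (position 6): immediately before a stressed vowel → [c].
Occurrence 2 (position 8): no conditioning environment matches → elsewhere allophone [k].
Occurrence 3 (position 10): no conditioning environment matches → elsewhere allophone [k].

[c], [k], [k]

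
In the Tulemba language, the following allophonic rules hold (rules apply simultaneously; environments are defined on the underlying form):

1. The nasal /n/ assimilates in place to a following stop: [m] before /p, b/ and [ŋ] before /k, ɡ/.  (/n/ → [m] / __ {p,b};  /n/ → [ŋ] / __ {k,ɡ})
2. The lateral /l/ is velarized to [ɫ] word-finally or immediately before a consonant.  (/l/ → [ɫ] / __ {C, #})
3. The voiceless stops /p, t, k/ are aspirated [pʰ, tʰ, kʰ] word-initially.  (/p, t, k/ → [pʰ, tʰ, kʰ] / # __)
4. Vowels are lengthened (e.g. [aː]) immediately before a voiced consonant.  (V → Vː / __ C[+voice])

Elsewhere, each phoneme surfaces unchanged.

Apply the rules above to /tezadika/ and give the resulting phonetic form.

/t/ — word-initial, word-initially — surfaces as [tʰ] (rule 3).
Rule 4 applies to /e/ (between /t/ and /z/: before a voiced consonant) → [eː].
/z/ (between /e/ and /a/) is unaffected → [z].
/a/ meets the environment for rule 4 (before a voiced consonant) → [aː].
/d/ (between /a/ and /i/) is unaffected → [d].
/i/ (between /d/ and /k/) is in the target of rule 4 but the environment (before a voiced consonant) is not met → [i].
/k/ (between /i/ and /a/): rule 3 targets it, but not word-initially → unchanged [k].
/a/ — word-final; rule 4 does not apply here → [a].

[tʰeːzaːdika]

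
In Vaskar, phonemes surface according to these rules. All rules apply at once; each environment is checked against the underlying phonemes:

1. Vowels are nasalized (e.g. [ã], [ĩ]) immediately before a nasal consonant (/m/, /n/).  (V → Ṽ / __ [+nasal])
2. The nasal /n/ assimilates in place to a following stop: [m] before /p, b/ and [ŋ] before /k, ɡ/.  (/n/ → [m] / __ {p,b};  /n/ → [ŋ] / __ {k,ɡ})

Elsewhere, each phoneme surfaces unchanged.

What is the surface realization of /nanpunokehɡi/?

[nãmpũnokehɡi]

/n/ — word-initial; rule 2 does not apply here → [n].
/a/ — between /n/ and /n/, before a nasal consonant — surfaces as [ã] (rule 1).
/n/ (between /a/ and /p/): before a labial or velar stop, so rule 2 applies → [m].
Rule 1 applies to /u/ (between /p/ and /n/: before a nasal consonant) → [ũ].
/n/ (between /u/ and /o/): rule 2 targets it, but not before a labial or velar stop → unchanged [n].
/o/ (between /n/ and /k/) fails the environment for rule 1, so it stays [o].
/e/ (between /k/ and /h/) is in the target of rule 1 but the environment (before a nasal consonant) is not met → [e].
/i/ (word-final) fails the environment for rule 1, so it stays [i].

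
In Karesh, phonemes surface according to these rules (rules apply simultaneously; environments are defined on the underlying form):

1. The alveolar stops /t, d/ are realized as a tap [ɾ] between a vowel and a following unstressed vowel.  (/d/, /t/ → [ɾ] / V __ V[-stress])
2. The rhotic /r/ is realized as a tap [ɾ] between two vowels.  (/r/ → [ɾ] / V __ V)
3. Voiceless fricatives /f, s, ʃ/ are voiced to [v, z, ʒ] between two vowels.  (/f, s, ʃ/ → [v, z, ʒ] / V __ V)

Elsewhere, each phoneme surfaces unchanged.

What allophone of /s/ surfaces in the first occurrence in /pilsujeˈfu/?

/s/ (between /l/ and /u/): rule 3 targets it, but not between two vowels → unchanged [s].

[s]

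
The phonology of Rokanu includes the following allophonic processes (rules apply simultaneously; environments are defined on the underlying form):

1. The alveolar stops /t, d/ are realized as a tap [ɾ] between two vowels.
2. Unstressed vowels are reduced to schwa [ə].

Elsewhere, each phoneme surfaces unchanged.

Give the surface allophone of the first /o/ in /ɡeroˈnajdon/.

/o/ meets the environment for rule 2 (in an unstressed syllable) → [ə].

[ə]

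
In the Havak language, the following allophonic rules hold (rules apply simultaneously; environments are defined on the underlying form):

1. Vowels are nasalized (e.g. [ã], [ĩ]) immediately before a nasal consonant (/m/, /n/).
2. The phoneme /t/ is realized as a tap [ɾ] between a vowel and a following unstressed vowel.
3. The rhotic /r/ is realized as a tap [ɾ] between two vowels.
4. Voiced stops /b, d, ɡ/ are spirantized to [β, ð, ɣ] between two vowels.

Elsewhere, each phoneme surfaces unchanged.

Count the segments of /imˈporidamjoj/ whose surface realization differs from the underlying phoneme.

Segments that undergo a rule: /i/ → [ĩ] (rule 1); /r/ → [ɾ] (rule 3); /d/ → [ð] (rule 4); /a/ → [ã] (rule 1).
All other segments surface unchanged.

4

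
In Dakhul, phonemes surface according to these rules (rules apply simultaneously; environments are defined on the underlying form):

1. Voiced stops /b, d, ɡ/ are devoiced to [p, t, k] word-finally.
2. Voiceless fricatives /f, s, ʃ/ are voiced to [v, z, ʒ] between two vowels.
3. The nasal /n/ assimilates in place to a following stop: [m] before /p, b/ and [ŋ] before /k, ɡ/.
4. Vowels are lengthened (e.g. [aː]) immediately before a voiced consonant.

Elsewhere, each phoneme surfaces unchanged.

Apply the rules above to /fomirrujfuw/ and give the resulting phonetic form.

/f/ (word-initial) fails the environment for rule 2, so it stays [f].
Rule 4 applies to /o/ (between /f/ and /m/: before a voiced consonant) → [oː].
/i/ meets the environment for rule 4 (before a voiced consonant) → [iː].
Rule 4 applies to /u/ (between /r/ and /j/: before a voiced consonant) → [uː].
/f/ (between /j/ and /u/) fails the environment for rule 2, so it stays [f].
/u/ — between /f/ and /w/, before a voiced consonant — surfaces as [uː] (rule 4).

[foːmiːrruːjfuːw]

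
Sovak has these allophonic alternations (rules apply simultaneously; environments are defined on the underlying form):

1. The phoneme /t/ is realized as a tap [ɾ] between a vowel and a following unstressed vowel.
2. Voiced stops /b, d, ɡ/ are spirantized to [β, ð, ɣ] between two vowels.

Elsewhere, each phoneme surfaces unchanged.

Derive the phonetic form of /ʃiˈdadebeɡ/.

[ʃiˈðaðeβeɡ]

/ʃ/ stays [ʃ].
/i/ stays [i].
Rule 2 applies to /d/ (between /i/ and /a/: between two vowels) → [ð].
/a/ (between /d/ and /d/): no rule targets it → [a].
/d/ meets the environment for rule 2 (between two vowels) → [ð].
/e/ — not in any rule's target class → [e].
/b/ (between /e/ and /e/) occurs between two vowels → [β] by rule 2.
/e/ (between /b/ and /ɡ/): no rule targets it → [e].
/ɡ/ (word-final) is in the target of rule 2 but the environment (between two vowels) is not met → [ɡ].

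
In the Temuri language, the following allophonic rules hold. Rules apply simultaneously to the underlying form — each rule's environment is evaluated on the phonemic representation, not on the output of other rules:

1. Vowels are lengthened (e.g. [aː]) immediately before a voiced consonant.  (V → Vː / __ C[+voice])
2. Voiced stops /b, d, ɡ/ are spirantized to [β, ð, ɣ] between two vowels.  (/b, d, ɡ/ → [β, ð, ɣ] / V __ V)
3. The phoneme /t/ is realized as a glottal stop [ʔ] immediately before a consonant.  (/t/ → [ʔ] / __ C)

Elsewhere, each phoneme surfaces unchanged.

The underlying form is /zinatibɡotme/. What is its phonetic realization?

/z/ — not in any rule's target class → [z].
/i/ (between /z/ and /n/): before a voiced consonant, so rule 1 applies → [iː].
/n/ (between /i/ and /a/): no rule targets it → [n].
/a/ (between /n/ and /t/) fails the environment for rule 1, so it stays [a].
/t/ (between /a/ and /i/) is in the target of rule 3 but the environment (immediately before a consonant) is not met → [t].
Rule 1 applies to /i/ (between /t/ and /b/: before a voiced consonant) → [iː].
/b/ (between /i/ and /ɡ/): rule 2 targets it, but not between two vowels → unchanged [b].
/ɡ/ (between /b/ and /o/): rule 2 targets it, but not between two vowels → unchanged [ɡ].
/o/ (between /ɡ/ and /t/) is in the target of rule 1 but the environment (before a voiced consonant) is not met → [o].
/t/ (between /o/ and /m/): immediately before a consonant, so rule 3 applies → [ʔ].
/m/ (between /t/ and /e/) is unaffected → [m].
/e/ — word-final; rule 1 does not apply here → [e].

[ziːnatiːbɡoʔme]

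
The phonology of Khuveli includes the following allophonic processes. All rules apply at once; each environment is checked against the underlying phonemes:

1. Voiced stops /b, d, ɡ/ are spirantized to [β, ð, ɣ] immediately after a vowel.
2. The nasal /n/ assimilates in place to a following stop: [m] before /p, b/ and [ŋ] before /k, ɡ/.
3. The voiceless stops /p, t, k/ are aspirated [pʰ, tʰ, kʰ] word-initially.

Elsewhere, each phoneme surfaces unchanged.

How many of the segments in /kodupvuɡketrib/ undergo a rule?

4

Segments that undergo a rule: /k/ → [kʰ] (rule 3); /d/ → [ð] (rule 1); /ɡ/ → [ɣ] (rule 1); /b/ → [β] (rule 1).
All other segments surface unchanged.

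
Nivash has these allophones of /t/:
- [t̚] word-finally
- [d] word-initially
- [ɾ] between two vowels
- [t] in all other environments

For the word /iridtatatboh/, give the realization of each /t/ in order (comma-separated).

Occurrence 1 (position 5): no conditioning environment matches → elsewhere allophone [t].
Occurrence 2 (position 7): between two vowels → [ɾ].
Occurrence 3 (position 9): no conditioning environment matches → elsewhere allophone [t].

[t], [ɾ], [t]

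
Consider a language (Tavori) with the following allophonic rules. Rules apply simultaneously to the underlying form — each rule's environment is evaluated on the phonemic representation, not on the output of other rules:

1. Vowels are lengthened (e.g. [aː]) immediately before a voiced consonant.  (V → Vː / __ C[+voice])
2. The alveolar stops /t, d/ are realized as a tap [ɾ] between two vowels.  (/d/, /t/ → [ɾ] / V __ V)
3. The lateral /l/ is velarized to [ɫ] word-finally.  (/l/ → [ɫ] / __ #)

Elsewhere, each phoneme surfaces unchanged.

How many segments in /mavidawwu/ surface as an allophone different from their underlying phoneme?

4

Segments that undergo a rule: /a/ → [aː] (rule 1); /i/ → [iː] (rule 1); /d/ → [ɾ] (rule 2); /a/ → [aː] (rule 1).
All other segments surface unchanged.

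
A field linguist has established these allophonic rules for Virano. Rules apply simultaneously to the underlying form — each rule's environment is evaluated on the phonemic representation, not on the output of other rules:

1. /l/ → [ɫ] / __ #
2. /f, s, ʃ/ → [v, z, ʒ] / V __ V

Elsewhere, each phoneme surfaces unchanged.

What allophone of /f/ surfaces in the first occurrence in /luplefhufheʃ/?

[f]

/f/ — between /e/ and /h/; rule 2 does not apply here → [f].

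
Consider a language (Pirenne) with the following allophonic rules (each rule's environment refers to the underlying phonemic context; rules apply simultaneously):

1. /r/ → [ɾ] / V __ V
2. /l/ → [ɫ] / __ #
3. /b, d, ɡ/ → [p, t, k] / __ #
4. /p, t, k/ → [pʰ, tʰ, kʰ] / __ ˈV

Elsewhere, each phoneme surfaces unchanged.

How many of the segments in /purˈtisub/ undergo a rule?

2

Segments that undergo a rule: /t/ → [tʰ] (rule 4); /b/ → [p] (rule 3).
All other segments surface unchanged.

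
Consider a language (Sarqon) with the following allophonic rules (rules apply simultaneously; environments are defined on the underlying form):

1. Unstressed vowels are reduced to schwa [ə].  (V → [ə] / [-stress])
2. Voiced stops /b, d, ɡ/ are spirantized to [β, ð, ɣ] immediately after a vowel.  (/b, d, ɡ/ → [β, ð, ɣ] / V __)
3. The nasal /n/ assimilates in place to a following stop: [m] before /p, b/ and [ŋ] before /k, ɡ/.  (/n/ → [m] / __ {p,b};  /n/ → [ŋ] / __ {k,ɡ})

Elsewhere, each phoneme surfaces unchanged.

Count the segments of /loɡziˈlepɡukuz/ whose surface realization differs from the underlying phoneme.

5

Segments that undergo a rule: /o/ → [ə] (rule 1); /ɡ/ → [ɣ] (rule 2); /i/ → [ə] (rule 1); /u/ → [ə] (rule 1); /u/ → [ə] (rule 1).
All other segments surface unchanged.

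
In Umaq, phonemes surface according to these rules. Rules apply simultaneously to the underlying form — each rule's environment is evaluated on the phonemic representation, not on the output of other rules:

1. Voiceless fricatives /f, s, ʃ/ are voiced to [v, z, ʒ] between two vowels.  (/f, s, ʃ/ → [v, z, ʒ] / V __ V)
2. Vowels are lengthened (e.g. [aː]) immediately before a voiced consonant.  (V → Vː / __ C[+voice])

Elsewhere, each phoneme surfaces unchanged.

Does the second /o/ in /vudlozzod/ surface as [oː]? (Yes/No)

Yes

/o/ (between /z/ and /d/): before a voiced consonant, so rule 2 applies → [oː].
The actual realization is [oː], which matches [oː].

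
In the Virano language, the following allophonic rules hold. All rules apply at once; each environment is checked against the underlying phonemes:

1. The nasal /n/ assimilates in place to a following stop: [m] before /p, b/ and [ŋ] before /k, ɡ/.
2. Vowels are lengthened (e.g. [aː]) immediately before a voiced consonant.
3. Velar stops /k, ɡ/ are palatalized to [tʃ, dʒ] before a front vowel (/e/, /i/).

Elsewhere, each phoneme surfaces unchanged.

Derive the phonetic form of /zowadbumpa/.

/z/ stays [z].
/o/ meets the environment for rule 2 (before a voiced consonant) → [oː].
/w/ (between /o/ and /a/): no rule targets it → [w].
Rule 2 applies to /a/ (between /w/ and /d/: before a voiced consonant) → [aː].
/d/ stays [d].
/b/ (between /d/ and /u/): no rule targets it → [b].
Rule 2 applies to /u/ (between /b/ and /m/: before a voiced consonant) → [uː].
/m/ stays [m].
/p/ — not in any rule's target class → [p].
/a/ (word-final) fails the environment for rule 2, so it stays [a].

[zoːwaːdbuːmpa]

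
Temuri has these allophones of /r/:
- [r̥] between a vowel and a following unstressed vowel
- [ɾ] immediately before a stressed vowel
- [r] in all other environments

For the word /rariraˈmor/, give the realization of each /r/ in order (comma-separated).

Occurrence 1 (position 1): no conditioning environment matches → elsewhere allophone [r].
Occurrence 2 (position 3): between a vowel and a following unstressed vowel → [r̥].
Occurrence 3 (position 5): between a vowel and a following unstressed vowel → [r̥].
Occurrence 4 (position 9): no conditioning environment matches → elsewhere allophone [r].

[r], [r̥], [r̥], [r]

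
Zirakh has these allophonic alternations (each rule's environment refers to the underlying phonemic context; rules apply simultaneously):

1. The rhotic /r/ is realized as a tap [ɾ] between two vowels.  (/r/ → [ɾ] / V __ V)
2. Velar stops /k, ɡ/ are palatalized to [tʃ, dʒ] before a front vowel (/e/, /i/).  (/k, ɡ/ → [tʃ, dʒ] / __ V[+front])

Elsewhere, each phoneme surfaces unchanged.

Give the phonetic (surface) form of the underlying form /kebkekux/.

/k/ (word-initial) occurs before a front vowel → [tʃ] by rule 2.
/k/ meets the environment for rule 2 (before a front vowel) → [tʃ].
/k/ (between /e/ and /u/): rule 2 targets it, but not before a front vowel → unchanged [k].

[tʃebtʃekux]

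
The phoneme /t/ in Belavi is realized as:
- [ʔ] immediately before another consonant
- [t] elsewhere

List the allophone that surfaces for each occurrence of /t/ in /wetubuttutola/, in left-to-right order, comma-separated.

Occurrence 1 (position 3): no conditioning environment matches → elsewhere allophone [t].
Occurrence 2 (position 7): immediately before another consonant → [ʔ].
Occurrence 3 (position 8): no conditioning environment matches → elsewhere allophone [t].
Occurrence 4 (position 10): no conditioning environment matches → elsewhere allophone [t].

[t], [ʔ], [t], [t]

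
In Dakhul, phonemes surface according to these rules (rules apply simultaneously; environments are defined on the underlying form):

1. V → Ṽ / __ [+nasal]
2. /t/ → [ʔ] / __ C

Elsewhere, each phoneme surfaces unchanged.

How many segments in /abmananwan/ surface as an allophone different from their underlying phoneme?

Segments that undergo a rule: /a/ → [ã] (rule 1); /a/ → [ã] (rule 1); /a/ → [ã] (rule 1).
All other segments surface unchanged.

3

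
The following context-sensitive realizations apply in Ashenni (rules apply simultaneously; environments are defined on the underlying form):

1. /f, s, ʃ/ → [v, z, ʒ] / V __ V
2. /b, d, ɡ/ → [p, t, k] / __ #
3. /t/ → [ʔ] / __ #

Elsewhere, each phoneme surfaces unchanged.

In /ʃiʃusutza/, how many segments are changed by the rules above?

2

Segments that undergo a rule: /ʃ/ → [ʒ] (rule 1); /s/ → [z] (rule 1).
All other segments surface unchanged.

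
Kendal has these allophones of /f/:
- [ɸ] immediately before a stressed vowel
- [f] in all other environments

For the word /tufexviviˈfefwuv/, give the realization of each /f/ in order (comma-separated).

[f], [ɸ], [f]

Occurrence 1 (position 3): no conditioning environment matches → elsewhere allophone [f].
Occurrence 2 (position 10): immediately before a stressed vowel → [ɸ].
Occurrence 3 (position 12): no conditioning environment matches → elsewhere allophone [f].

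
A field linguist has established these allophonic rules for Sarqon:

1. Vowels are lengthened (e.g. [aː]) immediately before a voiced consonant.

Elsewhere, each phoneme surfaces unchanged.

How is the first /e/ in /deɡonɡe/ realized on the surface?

[eː]

/e/ — between /d/ and /ɡ/, before a voiced consonant — surfaces as [eː] (rule 1).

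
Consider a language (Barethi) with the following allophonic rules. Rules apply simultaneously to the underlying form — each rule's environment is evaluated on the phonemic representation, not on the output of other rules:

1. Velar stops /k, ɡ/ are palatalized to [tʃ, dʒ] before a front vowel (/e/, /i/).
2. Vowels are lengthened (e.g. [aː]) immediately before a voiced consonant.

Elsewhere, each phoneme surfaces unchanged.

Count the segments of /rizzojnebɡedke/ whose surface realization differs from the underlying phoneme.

6

Segments that undergo a rule: /i/ → [iː] (rule 2); /o/ → [oː] (rule 2); /e/ → [eː] (rule 2); /ɡ/ → [dʒ] (rule 1); /e/ → [eː] (rule 2); /k/ → [tʃ] (rule 1).
All other segments surface unchanged.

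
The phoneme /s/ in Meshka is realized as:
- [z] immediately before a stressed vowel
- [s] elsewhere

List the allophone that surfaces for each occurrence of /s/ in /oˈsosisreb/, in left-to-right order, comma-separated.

[z], [s], [s]

Occurrence 1 (position 2): immediately before a stressed vowel → [z].
Occurrence 2 (position 4): no conditioning environment matches → elsewhere allophone [s].
Occurrence 3 (position 6): no conditioning environment matches → elsewhere allophone [s].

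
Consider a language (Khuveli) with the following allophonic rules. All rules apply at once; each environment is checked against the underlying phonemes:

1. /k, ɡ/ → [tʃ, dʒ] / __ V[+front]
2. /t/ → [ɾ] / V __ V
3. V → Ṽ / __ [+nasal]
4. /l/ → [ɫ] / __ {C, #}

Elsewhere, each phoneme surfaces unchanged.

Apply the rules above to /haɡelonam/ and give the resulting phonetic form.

/h/ — not in any rule's target class → [h].
/a/ (between /h/ and /ɡ/): rule 3 targets it, but not before a nasal consonant → unchanged [a].
Rule 1 applies to /ɡ/ (between /a/ and /e/: before a front vowel) → [dʒ].
/e/ (between /ɡ/ and /l/): rule 3 targets it, but not before a nasal consonant → unchanged [e].
/l/ (between /e/ and /o/) is in the target of rule 4 but the environment (word-finally or immediately before a consonant) is not met → [l].
/o/ — between /l/ and /n/, before a nasal consonant — surfaces as [õ] (rule 3).
/n/ — not in any rule's target class → [n].
/a/ — between /n/ and /m/, before a nasal consonant — surfaces as [ã] (rule 3).
/m/ stays [m].

[hadʒelõnãm]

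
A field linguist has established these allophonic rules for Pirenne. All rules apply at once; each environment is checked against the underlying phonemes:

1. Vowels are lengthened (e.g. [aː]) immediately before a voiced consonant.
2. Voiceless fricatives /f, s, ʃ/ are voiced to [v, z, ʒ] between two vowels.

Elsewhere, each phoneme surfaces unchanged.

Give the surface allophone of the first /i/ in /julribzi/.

[iː]

Rule 1 applies to /i/ (between /r/ and /b/: before a voiced consonant) → [iː].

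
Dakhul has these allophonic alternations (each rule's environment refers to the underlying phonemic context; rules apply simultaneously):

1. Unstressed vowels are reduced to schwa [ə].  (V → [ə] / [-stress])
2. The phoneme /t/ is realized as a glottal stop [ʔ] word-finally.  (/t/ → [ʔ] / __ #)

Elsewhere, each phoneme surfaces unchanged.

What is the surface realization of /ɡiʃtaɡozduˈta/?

/ɡ/ — not in any rule's target class → [ɡ].
/i/ — between /ɡ/ and /ʃ/, in an unstressed syllable — surfaces as [ə] (rule 1).
/ʃ/ (between /i/ and /t/) is unaffected → [ʃ].
/t/ (between /ʃ/ and /a/) fails the environment for rule 2, so it stays [t].
/a/ (between /t/ and /ɡ/): in an unstressed syllable, so rule 1 applies → [ə].
/ɡ/ stays [ɡ].
/o/ — between /ɡ/ and /z/, in an unstressed syllable — surfaces as [ə] (rule 1).
/z/ (between /o/ and /d/) is unaffected → [z].
/d/ (between /z/ and /u/): no rule targets it → [d].
/u/ meets the environment for rule 1 (in an unstressed syllable) → [ə].
/t/ (between /u/ and /a/) is in the target of rule 2 but the environment (word-finally) is not met → [t].
/a/ (word-final): rule 1 targets it, but not in an unstressed syllable → unchanged [a].

[ɡəʃtəɡəzdəˈta]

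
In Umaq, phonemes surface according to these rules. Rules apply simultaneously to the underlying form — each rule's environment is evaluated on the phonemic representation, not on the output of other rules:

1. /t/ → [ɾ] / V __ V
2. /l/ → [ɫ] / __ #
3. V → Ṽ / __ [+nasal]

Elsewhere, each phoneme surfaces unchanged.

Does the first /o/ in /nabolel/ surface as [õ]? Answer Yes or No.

/o/ (between /b/ and /l/) is in the target of rule 3 but the environment (before a nasal consonant) is not met → [o].
The actual realization is [o], not [õ].

No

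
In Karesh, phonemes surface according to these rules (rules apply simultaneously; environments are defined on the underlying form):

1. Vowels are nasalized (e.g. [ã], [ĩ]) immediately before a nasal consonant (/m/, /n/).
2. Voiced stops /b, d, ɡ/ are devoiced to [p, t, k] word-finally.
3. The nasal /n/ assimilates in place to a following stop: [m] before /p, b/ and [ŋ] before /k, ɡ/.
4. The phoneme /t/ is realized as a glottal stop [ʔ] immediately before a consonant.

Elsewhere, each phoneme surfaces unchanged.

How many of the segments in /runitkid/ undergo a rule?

Segments that undergo a rule: /u/ → [ũ] (rule 1); /t/ → [ʔ] (rule 4); /d/ → [t] (rule 2).
All other segments surface unchanged.

3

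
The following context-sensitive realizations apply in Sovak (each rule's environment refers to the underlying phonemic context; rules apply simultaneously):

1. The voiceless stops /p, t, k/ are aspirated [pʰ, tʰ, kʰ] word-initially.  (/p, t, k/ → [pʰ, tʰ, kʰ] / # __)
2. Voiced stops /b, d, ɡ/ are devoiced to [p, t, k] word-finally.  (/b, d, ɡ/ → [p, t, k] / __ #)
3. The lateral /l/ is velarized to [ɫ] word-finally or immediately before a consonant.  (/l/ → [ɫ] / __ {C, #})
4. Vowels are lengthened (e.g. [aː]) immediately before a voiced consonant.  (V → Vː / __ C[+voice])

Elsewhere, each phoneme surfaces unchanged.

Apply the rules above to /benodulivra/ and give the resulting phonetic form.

/b/ — word-initial; rule 2 does not apply here → [b].
/e/ — between /b/ and /n/, before a voiced consonant — surfaces as [eː] (rule 4).
Rule 4 applies to /o/ (between /n/ and /d/: before a voiced consonant) → [oː].
/d/ (between /o/ and /u/): rule 2 targets it, but not word-finally → unchanged [d].
/u/ — between /d/ and /l/, before a voiced consonant — surfaces as [uː] (rule 4).
/l/ (between /u/ and /i/): rule 3 targets it, but not word-finally or immediately before a consonant → unchanged [l].
/i/ (between /l/ and /v/): before a voiced consonant, so rule 4 applies → [iː].
/a/ (word-final) fails the environment for rule 4, so it stays [a].

[beːnoːduːliːvra]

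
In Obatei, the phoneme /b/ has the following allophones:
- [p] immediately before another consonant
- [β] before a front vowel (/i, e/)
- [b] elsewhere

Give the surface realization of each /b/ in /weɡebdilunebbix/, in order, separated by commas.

Occurrence 1 (position 5): immediately before another consonant → [p].
Occurrence 2 (position 12): immediately before another consonant → [p].
Occurrence 3 (position 13): before a front vowel (/i, e/) → [β].

[p], [p], [β]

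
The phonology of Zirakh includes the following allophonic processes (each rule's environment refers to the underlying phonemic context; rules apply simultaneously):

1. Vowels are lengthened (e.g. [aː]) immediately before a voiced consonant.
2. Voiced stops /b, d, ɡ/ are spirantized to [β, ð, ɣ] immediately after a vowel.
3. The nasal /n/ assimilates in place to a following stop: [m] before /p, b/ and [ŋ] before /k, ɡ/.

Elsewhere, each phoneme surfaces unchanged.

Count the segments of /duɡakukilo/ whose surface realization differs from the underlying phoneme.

3

Segments that undergo a rule: /u/ → [uː] (rule 1); /ɡ/ → [ɣ] (rule 2); /i/ → [iː] (rule 1).
All other segments surface unchanged.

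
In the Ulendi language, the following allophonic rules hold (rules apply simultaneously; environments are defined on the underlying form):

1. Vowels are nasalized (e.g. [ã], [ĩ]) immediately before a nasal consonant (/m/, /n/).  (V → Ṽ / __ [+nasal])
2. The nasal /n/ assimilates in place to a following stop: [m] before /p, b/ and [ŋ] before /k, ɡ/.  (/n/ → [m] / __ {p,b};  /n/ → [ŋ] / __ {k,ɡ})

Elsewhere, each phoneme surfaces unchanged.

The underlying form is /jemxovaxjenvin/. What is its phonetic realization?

[jẽmxovaxjẽnvĩn]

/j/ — not in any rule's target class → [j].
Rule 1 applies to /e/ (between /j/ and /m/: before a nasal consonant) → [ẽ].
/m/ stays [m].
/x/ — not in any rule's target class → [x].
/o/ (between /x/ and /v/): rule 1 targets it, but not before a nasal consonant → unchanged [o].
/v/ (between /o/ and /a/): no rule targets it → [v].
/a/ (between /v/ and /x/) is in the target of rule 1 but the environment (before a nasal consonant) is not met → [a].
/x/ (between /a/ and /j/) is unaffected → [x].
/j/ — not in any rule's target class → [j].
/e/ — between /j/ and /n/, before a nasal consonant — surfaces as [ẽ] (rule 1).
/n/ — between /e/ and /v/; rule 2 does not apply here → [n].
/v/ — not in any rule's target class → [v].
/i/ meets the environment for rule 1 (before a nasal consonant) → [ĩ].
/n/ — word-final; rule 2 does not apply here → [n].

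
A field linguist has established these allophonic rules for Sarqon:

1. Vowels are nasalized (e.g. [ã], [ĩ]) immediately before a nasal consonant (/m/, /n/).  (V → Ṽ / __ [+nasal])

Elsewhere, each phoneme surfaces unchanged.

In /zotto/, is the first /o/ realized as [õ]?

/o/ (between /z/ and /t/): rule 1 targets it, but not before a nasal consonant → unchanged [o].
The actual realization is [o], not [õ].

No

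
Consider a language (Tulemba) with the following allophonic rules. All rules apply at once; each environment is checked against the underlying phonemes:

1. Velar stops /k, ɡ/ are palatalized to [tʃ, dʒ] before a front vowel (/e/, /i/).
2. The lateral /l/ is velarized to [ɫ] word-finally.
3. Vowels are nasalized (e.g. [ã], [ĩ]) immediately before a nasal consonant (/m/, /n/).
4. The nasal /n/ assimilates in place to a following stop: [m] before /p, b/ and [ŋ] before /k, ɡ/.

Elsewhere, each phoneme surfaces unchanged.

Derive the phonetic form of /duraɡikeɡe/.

[duradʒitʃedʒe]

/d/ — not in any rule's target class → [d].
/u/ (between /d/ and /r/) fails the environment for rule 3, so it stays [u].
/r/ stays [r].
/a/ (between /r/ and /ɡ/) is in the target of rule 3 but the environment (before a nasal consonant) is not met → [a].
/ɡ/ (between /a/ and /i/): before a front vowel, so rule 1 applies → [dʒ].
/i/ (between /ɡ/ and /k/): rule 3 targets it, but not before a nasal consonant → unchanged [i].
/k/ meets the environment for rule 1 (before a front vowel) → [tʃ].
/e/ (between /k/ and /ɡ/) fails the environment for rule 3, so it stays [e].
/ɡ/ (between /e/ and /e/) occurs before a front vowel → [dʒ] by rule 1.
/e/ (word-final): rule 3 targets it, but not before a nasal consonant → unchanged [e].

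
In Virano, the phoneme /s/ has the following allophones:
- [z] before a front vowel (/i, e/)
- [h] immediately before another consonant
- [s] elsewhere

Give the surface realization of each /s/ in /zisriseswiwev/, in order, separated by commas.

Occurrence 1 (position 3): immediately before another consonant → [h].
Occurrence 2 (position 6): before a front vowel (/i, e/) → [z].
Occurrence 3 (position 8): immediately before another consonant → [h].

[h], [z], [h]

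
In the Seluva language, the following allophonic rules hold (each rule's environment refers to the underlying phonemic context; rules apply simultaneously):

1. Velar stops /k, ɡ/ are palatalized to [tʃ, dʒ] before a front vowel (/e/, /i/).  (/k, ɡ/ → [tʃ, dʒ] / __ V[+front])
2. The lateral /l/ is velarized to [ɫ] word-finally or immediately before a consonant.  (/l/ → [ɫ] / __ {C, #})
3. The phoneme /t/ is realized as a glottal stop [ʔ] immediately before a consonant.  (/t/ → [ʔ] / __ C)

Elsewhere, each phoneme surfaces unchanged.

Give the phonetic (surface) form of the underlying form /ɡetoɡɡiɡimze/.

[dʒetoɡdʒidʒimze]

/ɡ/ (word-initial): before a front vowel, so rule 1 applies → [dʒ].
/e/ (between /ɡ/ and /t/) is unaffected → [e].
/t/ (between /e/ and /o/) is in the target of rule 3 but the environment (immediately before a consonant) is not met → [t].
/o/ — not in any rule's target class → [o].
/ɡ/ (between /o/ and /ɡ/) fails the environment for rule 1, so it stays [ɡ].
Rule 1 applies to /ɡ/ (between /ɡ/ and /i/: before a front vowel) → [dʒ].
/i/ (between /ɡ/ and /ɡ/) is unaffected → [i].
/ɡ/ meets the environment for rule 1 (before a front vowel) → [dʒ].
/i/ — not in any rule's target class → [i].
/m/ (between /i/ and /z/): no rule targets it → [m].
/z/ stays [z].
/e/ stays [e].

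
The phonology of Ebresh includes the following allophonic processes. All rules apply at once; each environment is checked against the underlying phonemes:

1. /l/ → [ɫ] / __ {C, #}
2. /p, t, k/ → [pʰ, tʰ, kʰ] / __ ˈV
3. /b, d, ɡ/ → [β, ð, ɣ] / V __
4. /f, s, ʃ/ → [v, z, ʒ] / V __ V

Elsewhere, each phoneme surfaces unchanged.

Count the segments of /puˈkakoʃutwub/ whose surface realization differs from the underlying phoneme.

3

Segments that undergo a rule: /k/ → [kʰ] (rule 2); /ʃ/ → [ʒ] (rule 4); /b/ → [β] (rule 3).
All other segments surface unchanged.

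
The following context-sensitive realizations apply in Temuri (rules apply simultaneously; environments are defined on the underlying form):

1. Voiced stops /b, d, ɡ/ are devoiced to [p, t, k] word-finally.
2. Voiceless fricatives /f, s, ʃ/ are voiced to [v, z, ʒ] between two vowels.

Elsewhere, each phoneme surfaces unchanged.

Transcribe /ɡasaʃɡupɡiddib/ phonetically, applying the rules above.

[ɡazaʃɡupɡiddip]

/ɡ/ (word-initial): rule 1 targets it, but not word-finally → unchanged [ɡ].
/a/ (between /ɡ/ and /s/): no rule targets it → [a].
Rule 2 applies to /s/ (between /a/ and /a/: between two vowels) → [z].
/a/ stays [a].
/ʃ/ (between /a/ and /ɡ/): rule 2 targets it, but not between two vowels → unchanged [ʃ].
/ɡ/ (between /ʃ/ and /u/) is in the target of rule 1 but the environment (word-finally) is not met → [ɡ].
/u/ — not in any rule's target class → [u].
/p/ stays [p].
/ɡ/ (between /p/ and /i/) fails the environment for rule 1, so it stays [ɡ].
/i/ (between /ɡ/ and /d/) is unaffected → [i].
/d/ — between /i/ and /d/; rule 1 does not apply here → [d].
/d/ (between /d/ and /i/): rule 1 targets it, but not word-finally → unchanged [d].
/i/ (between /d/ and /b/) is unaffected → [i].
/b/ meets the environment for rule 1 (word-finally) → [p].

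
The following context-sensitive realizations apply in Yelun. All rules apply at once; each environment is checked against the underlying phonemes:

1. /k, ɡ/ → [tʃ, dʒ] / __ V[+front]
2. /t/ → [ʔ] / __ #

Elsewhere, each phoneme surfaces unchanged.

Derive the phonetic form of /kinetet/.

/k/ meets the environment for rule 1 (before a front vowel) → [tʃ].
/t/ (between /e/ and /e/): rule 2 targets it, but not word-finally → unchanged [t].
/t/ — word-final, word-finally — surfaces as [ʔ] (rule 2).

[tʃineteʔ]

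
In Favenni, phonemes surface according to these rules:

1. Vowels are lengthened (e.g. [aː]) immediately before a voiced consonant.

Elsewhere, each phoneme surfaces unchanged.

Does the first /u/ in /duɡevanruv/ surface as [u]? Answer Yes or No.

/u/ meets the environment for rule 1 (before a voiced consonant) → [uː].
The actual realization is [uː], not [u].

No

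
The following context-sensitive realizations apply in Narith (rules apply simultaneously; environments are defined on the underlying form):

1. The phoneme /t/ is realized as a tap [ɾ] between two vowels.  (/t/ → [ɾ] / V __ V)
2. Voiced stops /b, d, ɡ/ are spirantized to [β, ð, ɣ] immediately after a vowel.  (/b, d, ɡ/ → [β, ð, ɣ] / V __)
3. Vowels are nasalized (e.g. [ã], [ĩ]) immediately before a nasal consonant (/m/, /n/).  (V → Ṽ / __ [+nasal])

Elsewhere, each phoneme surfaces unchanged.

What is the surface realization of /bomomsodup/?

/b/ — word-initial; rule 2 does not apply here → [b].
/o/ (between /b/ and /m/) occurs before a nasal consonant → [õ] by rule 3.
/m/ (between /o/ and /o/): no rule targets it → [m].
/o/ (between /m/ and /m/) occurs before a nasal consonant → [õ] by rule 3.
/m/ (between /o/ and /s/) is unaffected → [m].
/s/ — not in any rule's target class → [s].
/o/ (between /s/ and /d/) fails the environment for rule 3, so it stays [o].
/d/ — between /o/ and /u/, immediately after a vowel — surfaces as [ð] (rule 2).
/u/ (between /d/ and /p/) fails the environment for rule 3, so it stays [u].
/p/ (word-final) is unaffected → [p].

[bõmõmsoðup]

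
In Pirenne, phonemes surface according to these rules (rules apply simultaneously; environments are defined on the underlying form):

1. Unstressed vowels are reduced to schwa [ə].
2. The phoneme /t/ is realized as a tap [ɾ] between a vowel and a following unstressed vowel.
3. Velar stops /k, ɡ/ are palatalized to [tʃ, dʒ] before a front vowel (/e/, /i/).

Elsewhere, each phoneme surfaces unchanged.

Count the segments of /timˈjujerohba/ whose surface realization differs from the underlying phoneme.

4

Segments that undergo a rule: /i/ → [ə] (rule 1); /e/ → [ə] (rule 1); /o/ → [ə] (rule 1); /a/ → [ə] (rule 1).
All other segments surface unchanged.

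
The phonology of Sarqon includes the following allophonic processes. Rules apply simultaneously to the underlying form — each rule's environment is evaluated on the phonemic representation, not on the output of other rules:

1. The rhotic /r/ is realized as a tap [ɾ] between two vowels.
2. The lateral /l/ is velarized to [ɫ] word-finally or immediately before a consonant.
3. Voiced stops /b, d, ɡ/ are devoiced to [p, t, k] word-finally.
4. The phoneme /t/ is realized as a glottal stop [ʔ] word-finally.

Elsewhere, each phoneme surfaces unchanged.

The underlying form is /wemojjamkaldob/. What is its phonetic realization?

[wemojjamkaɫdop]

/w/ stays [w].
/e/ (between /w/ and /m/) is unaffected → [e].
/m/ — not in any rule's target class → [m].
/o/ — not in any rule's target class → [o].
/j/ (between /o/ and /j/) is unaffected → [j].
/j/ stays [j].
/a/ (between /j/ and /m/) is unaffected → [a].
/m/ (between /a/ and /k/) is unaffected → [m].
/k/ (between /m/ and /a/) is unaffected → [k].
/a/ — not in any rule's target class → [a].
Rule 2 applies to /l/ (between /a/ and /d/: word-finally or immediately before a consonant) → [ɫ].
/d/ (between /l/ and /o/): rule 3 targets it, but not word-finally → unchanged [d].
/o/ stays [o].
/b/ — word-final, word-finally — surfaces as [p] (rule 3).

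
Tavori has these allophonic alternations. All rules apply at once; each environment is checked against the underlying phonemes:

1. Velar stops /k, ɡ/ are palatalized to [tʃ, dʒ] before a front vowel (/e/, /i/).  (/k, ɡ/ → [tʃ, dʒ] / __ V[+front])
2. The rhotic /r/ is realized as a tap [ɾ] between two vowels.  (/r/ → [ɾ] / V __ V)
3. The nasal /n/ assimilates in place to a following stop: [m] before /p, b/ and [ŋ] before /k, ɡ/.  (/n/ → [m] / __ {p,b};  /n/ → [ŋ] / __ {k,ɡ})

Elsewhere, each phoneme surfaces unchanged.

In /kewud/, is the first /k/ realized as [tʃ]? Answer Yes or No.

Rule 1 applies to /k/ (word-initial: before a front vowel) → [tʃ].
The actual realization is [tʃ], which matches [tʃ].

Yes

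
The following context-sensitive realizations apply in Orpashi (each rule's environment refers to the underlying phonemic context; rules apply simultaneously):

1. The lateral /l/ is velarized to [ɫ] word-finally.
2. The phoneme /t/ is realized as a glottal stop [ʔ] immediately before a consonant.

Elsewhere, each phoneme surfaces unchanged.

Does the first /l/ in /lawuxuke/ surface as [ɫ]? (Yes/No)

No

/l/ (word-initial): rule 1 targets it, but not word-finally → unchanged [l].
The actual realization is [l], not [ɫ].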